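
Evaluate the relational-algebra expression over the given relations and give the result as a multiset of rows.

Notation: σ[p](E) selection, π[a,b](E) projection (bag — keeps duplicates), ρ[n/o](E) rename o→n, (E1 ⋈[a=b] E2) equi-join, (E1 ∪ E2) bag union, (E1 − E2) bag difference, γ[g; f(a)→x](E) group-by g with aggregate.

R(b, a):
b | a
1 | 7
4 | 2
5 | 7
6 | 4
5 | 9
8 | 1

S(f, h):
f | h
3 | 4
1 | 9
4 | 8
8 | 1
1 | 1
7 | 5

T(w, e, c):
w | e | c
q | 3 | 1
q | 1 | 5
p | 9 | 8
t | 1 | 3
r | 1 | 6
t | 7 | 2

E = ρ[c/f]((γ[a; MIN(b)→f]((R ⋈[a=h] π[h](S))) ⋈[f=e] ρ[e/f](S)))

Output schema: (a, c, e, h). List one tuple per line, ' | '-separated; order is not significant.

Row counts bottom-up:
  R → 6
  S → 6
  π[h](S) → 6
  (R ⋈[a=h] π[h](S)) → 4
  γ[a; MIN(b)→f]((R ⋈[a=h] π[h](S))) → 3
  S → 6
  ρ[e/f](S) → 6
  (γ[a; MIN(b)→f]((R ⋈[a=h] π[h](S))) ⋈[f=e] ρ[e/f](S)) → 1
  ρ[c/f]((γ[a; MIN(b)→f]((R ⋈[a=h] π[h](S))) ⋈[f=e] ρ[e/f](S))) → 1

== RESULT ==
a | c | e | h
1 | 8 | 8 | 1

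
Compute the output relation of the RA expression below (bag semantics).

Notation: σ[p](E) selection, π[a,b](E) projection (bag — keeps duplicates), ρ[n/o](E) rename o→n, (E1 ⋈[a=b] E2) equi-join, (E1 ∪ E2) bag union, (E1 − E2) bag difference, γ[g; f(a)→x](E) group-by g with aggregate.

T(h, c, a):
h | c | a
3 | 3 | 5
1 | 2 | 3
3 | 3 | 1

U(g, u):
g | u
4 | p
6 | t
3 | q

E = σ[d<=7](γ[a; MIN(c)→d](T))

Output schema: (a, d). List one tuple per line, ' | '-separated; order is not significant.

Per-node cardinality:
  T → 3
  γ[a; MIN(c)→d](T) → 3
  σ[d<=7](γ[a; MIN(c)→d](T)) → 3

== RESULT ==
a | d
1 | 3
3 | 2
5 | 3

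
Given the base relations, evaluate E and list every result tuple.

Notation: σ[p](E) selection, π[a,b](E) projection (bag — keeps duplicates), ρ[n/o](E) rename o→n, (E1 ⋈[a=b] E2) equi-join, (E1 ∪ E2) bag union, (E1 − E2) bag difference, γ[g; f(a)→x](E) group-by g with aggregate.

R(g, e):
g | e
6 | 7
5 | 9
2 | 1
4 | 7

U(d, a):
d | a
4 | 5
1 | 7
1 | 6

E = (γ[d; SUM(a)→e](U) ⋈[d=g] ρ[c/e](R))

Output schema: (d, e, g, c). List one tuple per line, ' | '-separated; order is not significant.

Per-node cardinality:
  U → 3
  γ[d; SUM(a)→e](U) → 2
  R → 4
  ρ[c/e](R) → 4
  (γ[d; SUM(a)→e](U) ⋈[d=g] ρ[c/e](R)) → 1

== RESULT ==
d | e | g | c
4 | 5 | 4 | 7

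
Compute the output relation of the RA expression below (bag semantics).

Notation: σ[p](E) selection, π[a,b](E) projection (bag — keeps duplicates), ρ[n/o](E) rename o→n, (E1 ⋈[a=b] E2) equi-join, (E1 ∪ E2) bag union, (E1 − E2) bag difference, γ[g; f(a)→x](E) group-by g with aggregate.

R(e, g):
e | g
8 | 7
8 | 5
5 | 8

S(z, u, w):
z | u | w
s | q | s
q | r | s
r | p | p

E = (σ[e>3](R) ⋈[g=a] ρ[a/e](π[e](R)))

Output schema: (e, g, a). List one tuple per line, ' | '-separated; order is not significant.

Subexpression sizes:
  R → 3
  σ[e>3](R) → 3
  R → 3
  π[e](R) → 3
  ρ[a/e](π[e](R)) → 3
  (σ[e>3](R) ⋈[g=a] ρ[a/e](π[e](R))) → 3

== RESULT ==
e | g | a
5 | 8 | 8
5 | 8 | 8
8 | 5 | 5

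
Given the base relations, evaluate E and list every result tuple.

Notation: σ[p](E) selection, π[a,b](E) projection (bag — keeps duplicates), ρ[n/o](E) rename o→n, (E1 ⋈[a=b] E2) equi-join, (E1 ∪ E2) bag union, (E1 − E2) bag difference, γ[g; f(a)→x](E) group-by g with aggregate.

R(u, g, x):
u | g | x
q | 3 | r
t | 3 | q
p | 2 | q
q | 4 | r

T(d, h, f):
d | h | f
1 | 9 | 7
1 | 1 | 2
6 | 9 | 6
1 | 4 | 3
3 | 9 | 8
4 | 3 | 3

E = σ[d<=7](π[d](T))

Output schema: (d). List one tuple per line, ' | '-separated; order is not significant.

Row counts bottom-up:
  T → 6
  π[d](T) → 6
  σ[d<=7](π[d](T)) → 6

== RESULT ==
d
1
1
1
3
4
6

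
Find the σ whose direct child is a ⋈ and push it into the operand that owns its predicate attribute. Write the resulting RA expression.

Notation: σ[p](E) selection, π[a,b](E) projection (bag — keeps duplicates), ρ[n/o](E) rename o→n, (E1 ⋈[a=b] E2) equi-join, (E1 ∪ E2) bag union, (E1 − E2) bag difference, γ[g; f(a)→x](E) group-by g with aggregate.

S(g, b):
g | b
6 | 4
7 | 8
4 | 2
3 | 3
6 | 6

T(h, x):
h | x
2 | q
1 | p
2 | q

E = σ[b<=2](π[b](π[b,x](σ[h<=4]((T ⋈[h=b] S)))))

σ filters on h, owned by the left side.
E' = σ[b<=2](π[b](π[b,x]((σ[h<=4](T) ⋈[h=b] S))))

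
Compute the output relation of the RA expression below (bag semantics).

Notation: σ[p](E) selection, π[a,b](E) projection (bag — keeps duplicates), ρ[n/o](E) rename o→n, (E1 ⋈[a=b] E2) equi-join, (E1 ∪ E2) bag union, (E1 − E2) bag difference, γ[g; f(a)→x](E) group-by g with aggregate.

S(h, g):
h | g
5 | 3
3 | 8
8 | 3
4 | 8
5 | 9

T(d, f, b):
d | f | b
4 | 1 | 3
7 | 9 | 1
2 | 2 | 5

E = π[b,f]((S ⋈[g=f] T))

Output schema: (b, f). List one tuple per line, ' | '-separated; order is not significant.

Stepwise |·|:
  S → 5
  T → 3
  (S ⋈[g=f] T) → 1
  π[b,f]((S ⋈[g=f] T)) → 1

== RESULT ==
b | f
1 | 9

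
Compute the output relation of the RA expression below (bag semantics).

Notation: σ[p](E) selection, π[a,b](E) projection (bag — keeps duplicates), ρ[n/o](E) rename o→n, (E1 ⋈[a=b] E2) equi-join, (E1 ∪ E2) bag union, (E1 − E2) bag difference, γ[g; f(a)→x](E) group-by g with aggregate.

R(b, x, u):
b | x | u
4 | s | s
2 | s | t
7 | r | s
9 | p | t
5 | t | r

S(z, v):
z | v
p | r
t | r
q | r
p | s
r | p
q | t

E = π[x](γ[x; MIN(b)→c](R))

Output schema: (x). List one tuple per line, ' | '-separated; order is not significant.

Row counts bottom-up:
  R → 5
  γ[x; MIN(b)→c](R) → 4
  π[x](γ[x; MIN(b)→c](R)) → 4

== RESULT ==
x
p
r
s
t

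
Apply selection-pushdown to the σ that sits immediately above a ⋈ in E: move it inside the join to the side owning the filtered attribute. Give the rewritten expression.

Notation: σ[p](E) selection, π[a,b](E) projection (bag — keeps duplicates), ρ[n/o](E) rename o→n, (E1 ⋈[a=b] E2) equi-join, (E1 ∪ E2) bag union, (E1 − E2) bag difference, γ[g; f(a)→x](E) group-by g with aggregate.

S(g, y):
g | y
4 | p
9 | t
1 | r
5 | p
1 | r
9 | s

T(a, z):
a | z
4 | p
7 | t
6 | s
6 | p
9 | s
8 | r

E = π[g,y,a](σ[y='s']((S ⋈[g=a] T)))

σ filters on y, owned by the left side.
E' = π[g,y,a]((σ[y='s'](S) ⋈[g=a] T))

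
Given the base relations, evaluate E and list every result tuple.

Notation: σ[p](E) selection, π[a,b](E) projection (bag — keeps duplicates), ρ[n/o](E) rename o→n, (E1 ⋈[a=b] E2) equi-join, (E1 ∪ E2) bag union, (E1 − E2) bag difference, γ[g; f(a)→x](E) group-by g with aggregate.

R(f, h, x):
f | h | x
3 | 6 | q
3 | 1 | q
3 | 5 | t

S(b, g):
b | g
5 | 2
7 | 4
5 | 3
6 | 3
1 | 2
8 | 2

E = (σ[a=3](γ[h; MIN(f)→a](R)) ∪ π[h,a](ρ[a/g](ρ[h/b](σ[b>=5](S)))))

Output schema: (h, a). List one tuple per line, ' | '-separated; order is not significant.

Stepwise |·|:
  R → 3
  γ[h; MIN(f)→a](R) → 3
  σ[a=3](γ[h; MIN(f)→a](R)) → 3
  S → 6
  σ[b>=5](S) → 5
  ρ[h/b](σ[b>=5](S)) → 5
  ρ[a/g](ρ[h/b](σ[b>=5](S))) → 5
  π[h,a](ρ[a/g](ρ[h/b](σ[b>=5](S)))) → 5
  (σ[a=3](γ[h; MIN(f)→a](R)) ∪ π[h,a](ρ[a/g](ρ[h/b](σ[b>=5](S))))) → 8

== RESULT ==
h | a
1 | 3
5 | 2
5 | 3
5 | 3
6 | 3
6 | 3
7 | 4
8 | 2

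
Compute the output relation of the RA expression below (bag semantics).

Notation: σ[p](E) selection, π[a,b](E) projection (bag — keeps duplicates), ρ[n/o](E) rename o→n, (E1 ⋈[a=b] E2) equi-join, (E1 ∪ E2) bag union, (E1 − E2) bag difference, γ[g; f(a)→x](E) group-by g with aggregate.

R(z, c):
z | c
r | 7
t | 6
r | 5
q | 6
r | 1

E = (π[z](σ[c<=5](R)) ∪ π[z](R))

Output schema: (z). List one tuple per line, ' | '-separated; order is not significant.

Row counts bottom-up:
  R → 5
  σ[c<=5](R) → 2
  π[z](σ[c<=5](R)) → 2
  R → 5
  π[z](R) → 5
  (π[z](σ[c<=5](R)) ∪ π[z](R)) → 7

== RESULT ==
z
q
r
r
r
r
r
t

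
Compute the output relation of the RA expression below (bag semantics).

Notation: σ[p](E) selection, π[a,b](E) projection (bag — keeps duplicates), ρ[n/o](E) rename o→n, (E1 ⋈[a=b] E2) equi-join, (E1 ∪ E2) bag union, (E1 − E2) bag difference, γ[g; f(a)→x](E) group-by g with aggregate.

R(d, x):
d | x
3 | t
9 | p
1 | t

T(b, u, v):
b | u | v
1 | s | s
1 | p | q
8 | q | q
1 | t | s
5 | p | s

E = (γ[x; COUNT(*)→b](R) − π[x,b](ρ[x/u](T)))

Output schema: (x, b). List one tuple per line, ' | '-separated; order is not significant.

Row counts bottom-up:
  R → 3
  γ[x; COUNT(*)→b](R) → 2
  T → 5
  ρ[x/u](T) → 5
  π[x,b](ρ[x/u](T)) → 5
  (γ[x; COUNT(*)→b](R) − π[x,b](ρ[x/u](T))) → 1

== RESULT ==
x | b
t | 2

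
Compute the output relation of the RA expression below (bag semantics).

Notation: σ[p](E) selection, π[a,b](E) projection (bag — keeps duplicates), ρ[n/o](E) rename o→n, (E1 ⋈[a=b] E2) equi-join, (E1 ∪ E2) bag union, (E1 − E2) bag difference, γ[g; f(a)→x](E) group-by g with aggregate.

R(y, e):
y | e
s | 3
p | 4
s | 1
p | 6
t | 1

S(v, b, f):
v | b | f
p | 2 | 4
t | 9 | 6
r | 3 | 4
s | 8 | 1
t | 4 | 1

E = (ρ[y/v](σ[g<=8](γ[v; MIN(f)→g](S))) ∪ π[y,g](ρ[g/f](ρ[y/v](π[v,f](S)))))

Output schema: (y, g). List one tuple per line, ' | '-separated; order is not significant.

Stepwise |·|:
  S → 5
  γ[v; MIN(f)→g](S) → 4
  σ[g<=8](γ[v; MIN(f)→g](S)) → 4
  ρ[y/v](σ[g<=8](γ[v; MIN(f)→g](S))) → 4
  S → 5
  π[v,f](S) → 5
  ρ[y/v](π[v,f](S)) → 5
  ρ[g/f](ρ[y/v](π[v,f](S))) → 5
  π[y,g](ρ[g/f](ρ[y/v](π[v,f](S)))) → 5
  (ρ[y/v](σ[g<=8](γ[v; MIN(f)→g](S))) ∪ π[y,g](ρ[g/f](ρ[y/v](π[v,f](S))))) → 9

== RESULT ==
y | g
p | 4
p | 4
r | 4
r | 4
s | 1
s | 1
t | 1
t | 1
t | 6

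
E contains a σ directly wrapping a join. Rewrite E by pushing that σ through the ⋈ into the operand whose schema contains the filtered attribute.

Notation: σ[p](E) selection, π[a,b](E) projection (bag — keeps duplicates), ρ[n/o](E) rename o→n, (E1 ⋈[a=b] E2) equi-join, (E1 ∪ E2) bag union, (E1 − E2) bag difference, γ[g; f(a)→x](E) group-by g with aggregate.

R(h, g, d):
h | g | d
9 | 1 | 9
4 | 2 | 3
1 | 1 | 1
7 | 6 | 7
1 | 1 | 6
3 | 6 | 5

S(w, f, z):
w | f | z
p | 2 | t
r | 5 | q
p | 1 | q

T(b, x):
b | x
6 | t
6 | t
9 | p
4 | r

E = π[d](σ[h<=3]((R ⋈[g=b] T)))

σ filters on h, owned by the left side.
E' = π[d]((σ[h<=3](R) ⋈[g=b] T))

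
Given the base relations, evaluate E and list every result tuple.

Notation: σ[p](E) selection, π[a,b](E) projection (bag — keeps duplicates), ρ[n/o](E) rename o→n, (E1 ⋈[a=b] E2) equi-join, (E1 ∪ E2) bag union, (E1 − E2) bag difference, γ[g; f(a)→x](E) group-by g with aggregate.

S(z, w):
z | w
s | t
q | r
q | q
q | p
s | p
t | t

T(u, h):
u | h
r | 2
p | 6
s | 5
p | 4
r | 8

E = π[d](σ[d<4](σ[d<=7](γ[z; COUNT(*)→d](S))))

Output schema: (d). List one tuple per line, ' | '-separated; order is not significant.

Stepwise |·|:
  S → 6
  γ[z; COUNT(*)→d](S) → 3
  σ[d<=7](γ[z; COUNT(*)→d](S)) → 3
  σ[d<4](σ[d<=7](γ[z; COUNT(*)→d](S))) → 3
  π[d](σ[d<4](σ[d<=7](γ[z; COUNT(*)→d](S)))) → 3

== RESULT ==
d
1
2
3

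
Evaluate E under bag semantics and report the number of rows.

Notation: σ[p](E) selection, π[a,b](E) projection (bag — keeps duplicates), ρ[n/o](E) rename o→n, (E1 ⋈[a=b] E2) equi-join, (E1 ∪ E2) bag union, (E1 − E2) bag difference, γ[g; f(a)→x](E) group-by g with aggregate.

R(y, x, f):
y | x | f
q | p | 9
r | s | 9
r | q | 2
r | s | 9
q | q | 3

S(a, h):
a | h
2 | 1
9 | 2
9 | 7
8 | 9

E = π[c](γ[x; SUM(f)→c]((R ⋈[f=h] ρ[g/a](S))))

Stepwise |·|:
  R → 5
  S → 4
  ρ[g/a](S) → 4
  (R ⋈[f=h] ρ[g/a](S)) → 4
  γ[x; SUM(f)→c]((R ⋈[f=h] ρ[g/a](S))) → 3
  π[c](γ[x; SUM(f)→c]((R ⋈[f=h] ρ[g/a](S)))) → 3

|E| = 3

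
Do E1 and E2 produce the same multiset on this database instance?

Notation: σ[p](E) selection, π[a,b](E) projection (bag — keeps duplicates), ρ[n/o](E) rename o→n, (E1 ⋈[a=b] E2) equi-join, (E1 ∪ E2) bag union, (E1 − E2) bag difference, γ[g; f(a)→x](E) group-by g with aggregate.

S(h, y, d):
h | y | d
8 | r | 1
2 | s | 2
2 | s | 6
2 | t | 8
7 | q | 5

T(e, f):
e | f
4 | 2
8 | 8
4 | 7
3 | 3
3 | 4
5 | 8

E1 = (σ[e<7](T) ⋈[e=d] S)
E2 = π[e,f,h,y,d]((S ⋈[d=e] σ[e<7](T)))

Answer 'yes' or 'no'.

E1 per-node cardinality:
  T → 6
  σ[e<7](T) → 5
  S → 5
  (σ[e<7](T) ⋈[e=d] S) → 1
E2 per-node cardinality:
  S → 5
  T → 6
  σ[e<7](T) → 5
  (S ⋈[d=e] σ[e<7](T)) → 1
  π[e,f,h,y,d]((S ⋈[d=e] σ[e<7](T))) → 1

E1 and E2 produce the same multiset:
e | f | h | y | d
5 | 8 | 7 | q | 5

yes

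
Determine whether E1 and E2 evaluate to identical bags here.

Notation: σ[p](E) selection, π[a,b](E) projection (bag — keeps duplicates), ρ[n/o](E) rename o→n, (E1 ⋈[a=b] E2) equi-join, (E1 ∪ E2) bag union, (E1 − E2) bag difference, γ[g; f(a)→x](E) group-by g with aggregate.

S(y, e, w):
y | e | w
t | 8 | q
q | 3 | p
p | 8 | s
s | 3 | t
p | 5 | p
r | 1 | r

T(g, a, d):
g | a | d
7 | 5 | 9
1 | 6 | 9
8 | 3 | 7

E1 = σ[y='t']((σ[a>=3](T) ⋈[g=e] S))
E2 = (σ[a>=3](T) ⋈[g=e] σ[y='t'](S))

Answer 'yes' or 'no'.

E1 per-node cardinality:
  T → 3
  σ[a>=3](T) → 3
  S → 6
  (σ[a>=3](T) ⋈[g=e] S) → 3
  σ[y='t']((σ[a>=3](T) ⋈[g=e] S)) → 1
E2 per-node cardinality:
  T → 3
  σ[a>=3](T) → 3
  S → 6
  σ[y='t'](S) → 1
  (σ[a>=3](T) ⋈[g=e] σ[y='t'](S)) → 1

E1 and E2 produce the same multiset:
g | a | d | y | e | w
8 | 3 | 7 | t | 8 | q

yes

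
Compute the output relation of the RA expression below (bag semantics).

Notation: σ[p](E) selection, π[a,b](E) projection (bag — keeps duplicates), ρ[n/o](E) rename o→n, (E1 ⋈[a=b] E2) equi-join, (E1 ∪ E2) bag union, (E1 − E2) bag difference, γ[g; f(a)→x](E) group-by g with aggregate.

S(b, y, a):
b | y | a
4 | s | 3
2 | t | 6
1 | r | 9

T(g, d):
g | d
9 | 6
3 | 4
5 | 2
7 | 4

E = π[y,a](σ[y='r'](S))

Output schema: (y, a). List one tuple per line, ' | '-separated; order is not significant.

Per-node cardinality:
  S → 3
  σ[y='r'](S) → 1
  π[y,a](σ[y='r'](S)) → 1

== RESULT ==
y | a
r | 9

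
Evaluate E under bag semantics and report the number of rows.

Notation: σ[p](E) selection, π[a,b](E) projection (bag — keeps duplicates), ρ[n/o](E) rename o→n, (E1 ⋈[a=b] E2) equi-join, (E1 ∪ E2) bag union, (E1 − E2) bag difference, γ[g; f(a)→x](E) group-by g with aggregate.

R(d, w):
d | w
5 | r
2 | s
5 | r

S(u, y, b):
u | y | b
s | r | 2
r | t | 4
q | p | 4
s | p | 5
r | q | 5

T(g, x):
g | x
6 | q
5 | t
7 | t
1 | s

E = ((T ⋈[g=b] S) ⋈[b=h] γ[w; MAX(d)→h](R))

Stepwise |·|:
  T → 4
  S → 5
  (T ⋈[g=b] S) → 2
  R → 3
  γ[w; MAX(d)→h](R) → 2
  ((T ⋈[g=b] S) ⋈[b=h] γ[w; MAX(d)→h](R)) → 2

|E| = 2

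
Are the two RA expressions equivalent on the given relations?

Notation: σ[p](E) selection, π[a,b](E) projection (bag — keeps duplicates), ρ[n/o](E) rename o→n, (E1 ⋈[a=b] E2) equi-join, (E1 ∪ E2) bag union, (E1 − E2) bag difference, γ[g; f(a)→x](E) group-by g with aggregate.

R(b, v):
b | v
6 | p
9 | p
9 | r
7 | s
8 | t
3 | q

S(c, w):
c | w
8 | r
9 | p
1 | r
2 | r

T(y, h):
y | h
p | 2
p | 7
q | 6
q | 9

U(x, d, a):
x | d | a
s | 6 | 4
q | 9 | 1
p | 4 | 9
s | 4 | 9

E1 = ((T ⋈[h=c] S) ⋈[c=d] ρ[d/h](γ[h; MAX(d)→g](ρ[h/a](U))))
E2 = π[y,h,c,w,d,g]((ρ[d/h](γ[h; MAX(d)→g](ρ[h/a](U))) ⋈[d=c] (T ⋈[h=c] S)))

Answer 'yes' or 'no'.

E1 per-node cardinality:
  T → 4
  S → 4
  (T ⋈[h=c] S) → 2
  U → 4
  ρ[h/a](U) → 4
  γ[h; MAX(d)→g](ρ[h/a](U)) → 3
  ρ[d/h](γ[h; MAX(d)→g](ρ[h/a](U))) → 3
  ((T ⋈[h=c] S) ⋈[c=d] ρ[d/h](γ[h; MAX(d)→g](ρ[h/a](U)))) → 1
E2 per-node cardinality:
  U → 4
  ρ[h/a](U) → 4
  γ[h; MAX(d)→g](ρ[h/a](U)) → 3
  ρ[d/h](γ[h; MAX(d)→g](ρ[h/a](U))) → 3
  T → 4
  S → 4
  (T ⋈[h=c] S) → 2
  (ρ[d/h](γ[h; MAX(d)→g](ρ[h/a](U))) ⋈[d=c] (T ⋈[h=c] S)) → 1
  π[y,h,c,w,d,g]((ρ[d/h](γ[h; MAX(d)→g](ρ[h/a](U))) ⋈[d=c] (T ⋈[h=c] S))) → 1

E1 and E2 produce the same multiset:
y | h | c | w | d | g
q | 9 | 9 | p | 9 | 4

yes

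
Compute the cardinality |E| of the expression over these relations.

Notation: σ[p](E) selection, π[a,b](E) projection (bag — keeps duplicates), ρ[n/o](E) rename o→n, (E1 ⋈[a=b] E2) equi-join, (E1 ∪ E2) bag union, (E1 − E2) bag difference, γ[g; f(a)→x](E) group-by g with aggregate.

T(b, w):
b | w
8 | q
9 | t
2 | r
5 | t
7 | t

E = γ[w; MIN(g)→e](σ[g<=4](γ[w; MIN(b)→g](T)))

Per-node cardinality:
  T → 5
  γ[w; MIN(b)→g](T) → 3
  σ[g<=4](γ[w; MIN(b)→g](T)) → 1
  γ[w; MIN(g)→e](σ[g<=4](γ[w; MIN(b)→g](T))) → 1

|E| = 1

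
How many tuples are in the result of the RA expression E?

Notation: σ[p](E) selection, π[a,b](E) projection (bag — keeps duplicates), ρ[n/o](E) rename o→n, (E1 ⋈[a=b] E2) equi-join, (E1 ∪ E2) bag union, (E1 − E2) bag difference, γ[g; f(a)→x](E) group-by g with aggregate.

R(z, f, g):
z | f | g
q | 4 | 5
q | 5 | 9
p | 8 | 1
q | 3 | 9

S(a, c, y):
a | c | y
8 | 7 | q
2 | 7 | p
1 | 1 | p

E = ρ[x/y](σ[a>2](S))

Per-node cardinality:
  S → 3
  σ[a>2](S) → 1
  ρ[x/y](σ[a>2](S)) → 1

|E| = 1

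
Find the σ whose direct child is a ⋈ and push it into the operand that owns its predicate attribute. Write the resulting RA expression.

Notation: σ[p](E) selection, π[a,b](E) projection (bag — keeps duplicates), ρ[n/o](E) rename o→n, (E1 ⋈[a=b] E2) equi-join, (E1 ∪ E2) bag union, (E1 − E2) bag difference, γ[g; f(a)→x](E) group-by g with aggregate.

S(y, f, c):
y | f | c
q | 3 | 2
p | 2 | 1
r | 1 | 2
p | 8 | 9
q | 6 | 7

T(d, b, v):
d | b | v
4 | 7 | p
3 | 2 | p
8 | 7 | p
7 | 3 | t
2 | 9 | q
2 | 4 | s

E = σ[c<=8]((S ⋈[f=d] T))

σ filters on c, owned by the left side.
E' = (σ[c<=8](S) ⋈[f=d] T)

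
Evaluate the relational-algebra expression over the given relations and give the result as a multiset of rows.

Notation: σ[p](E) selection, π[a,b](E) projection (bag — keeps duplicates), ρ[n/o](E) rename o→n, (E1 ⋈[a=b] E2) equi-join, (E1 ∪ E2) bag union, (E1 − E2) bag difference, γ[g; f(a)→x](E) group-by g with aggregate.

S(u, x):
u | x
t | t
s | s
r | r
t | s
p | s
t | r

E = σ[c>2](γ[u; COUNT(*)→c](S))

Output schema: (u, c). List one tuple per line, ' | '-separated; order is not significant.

Per-node cardinality:
  S → 6
  γ[u; COUNT(*)→c](S) → 4
  σ[c>2](γ[u; COUNT(*)→c](S)) → 1

== RESULT ==
u | c
t | 3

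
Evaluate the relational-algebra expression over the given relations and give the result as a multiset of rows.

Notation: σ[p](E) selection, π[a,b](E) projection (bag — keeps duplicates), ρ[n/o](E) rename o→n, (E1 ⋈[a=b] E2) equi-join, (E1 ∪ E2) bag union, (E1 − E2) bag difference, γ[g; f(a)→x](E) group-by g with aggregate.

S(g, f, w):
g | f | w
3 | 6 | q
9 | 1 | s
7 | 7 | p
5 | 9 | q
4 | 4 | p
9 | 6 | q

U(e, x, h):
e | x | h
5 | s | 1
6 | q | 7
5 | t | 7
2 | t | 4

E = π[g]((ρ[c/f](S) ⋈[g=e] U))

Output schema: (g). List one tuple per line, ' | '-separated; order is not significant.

Stepwise |·|:
  S → 6
  ρ[c/f](S) → 6
  U → 4
  (ρ[c/f](S) ⋈[g=e] U) → 2
  π[g]((ρ[c/f](S) ⋈[g=e] U)) → 2

== RESULT ==
g
5
5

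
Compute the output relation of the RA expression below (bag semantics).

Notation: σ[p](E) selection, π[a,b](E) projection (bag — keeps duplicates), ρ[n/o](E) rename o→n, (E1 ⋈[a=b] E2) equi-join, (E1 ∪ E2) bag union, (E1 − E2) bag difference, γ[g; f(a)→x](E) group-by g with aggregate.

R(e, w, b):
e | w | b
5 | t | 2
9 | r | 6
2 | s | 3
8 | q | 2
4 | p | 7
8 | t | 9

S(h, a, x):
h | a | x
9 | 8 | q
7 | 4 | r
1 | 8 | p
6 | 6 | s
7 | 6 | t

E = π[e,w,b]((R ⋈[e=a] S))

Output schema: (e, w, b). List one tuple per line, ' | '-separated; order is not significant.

Subexpression sizes:
  R → 6
  S → 5
  (R ⋈[e=a] S) → 5
  π[e,w,b]((R ⋈[e=a] S)) → 5

== RESULT ==
e | w | b
4 | p | 7
8 | q | 2
8 | q | 2
8 | t | 9
8 | t | 9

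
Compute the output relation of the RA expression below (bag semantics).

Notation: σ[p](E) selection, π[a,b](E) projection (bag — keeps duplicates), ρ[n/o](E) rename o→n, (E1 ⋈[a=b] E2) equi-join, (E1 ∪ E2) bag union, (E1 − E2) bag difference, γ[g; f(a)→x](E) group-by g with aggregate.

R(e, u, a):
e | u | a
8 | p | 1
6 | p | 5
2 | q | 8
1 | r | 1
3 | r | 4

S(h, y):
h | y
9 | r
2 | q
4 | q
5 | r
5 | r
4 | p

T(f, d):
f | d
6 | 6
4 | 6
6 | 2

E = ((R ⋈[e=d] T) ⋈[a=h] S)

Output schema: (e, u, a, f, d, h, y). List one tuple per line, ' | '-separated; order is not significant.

Row counts bottom-up:
  R → 5
  T → 3
  (R ⋈[e=d] T) → 3
  S → 6
  ((R ⋈[e=d] T) ⋈[a=h] S) → 4

== RESULT ==
e | u | a | f | d | h | y
6 | p | 5 | 4 | 6 | 5 | r
6 | p | 5 | 4 | 6 | 5 | r
6 | p | 5 | 6 | 6 | 5 | r
6 | p | 5 | 6 | 6 | 5 | r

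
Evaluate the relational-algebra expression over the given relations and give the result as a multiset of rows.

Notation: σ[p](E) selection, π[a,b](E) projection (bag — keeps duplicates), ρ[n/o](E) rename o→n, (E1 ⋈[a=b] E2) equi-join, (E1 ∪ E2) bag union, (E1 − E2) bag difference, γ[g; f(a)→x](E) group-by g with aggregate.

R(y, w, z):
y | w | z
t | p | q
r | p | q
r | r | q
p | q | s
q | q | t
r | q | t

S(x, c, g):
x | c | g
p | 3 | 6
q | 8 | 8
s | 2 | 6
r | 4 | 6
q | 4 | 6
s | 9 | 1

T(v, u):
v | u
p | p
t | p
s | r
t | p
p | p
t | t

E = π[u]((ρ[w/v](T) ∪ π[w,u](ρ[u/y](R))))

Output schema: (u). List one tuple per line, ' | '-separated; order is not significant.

Stepwise |·|:
  T → 6
  ρ[w/v](T) → 6
  R → 6
  ρ[u/y](R) → 6
  π[w,u](ρ[u/y](R)) → 6
  (ρ[w/v](T) ∪ π[w,u](ρ[u/y](R))) → 12
  π[u]((ρ[w/v](T) ∪ π[w,u](ρ[u/y](R)))) → 12

== RESULT ==
u
p
p
p
p
p
q
r
r
r
r
t
t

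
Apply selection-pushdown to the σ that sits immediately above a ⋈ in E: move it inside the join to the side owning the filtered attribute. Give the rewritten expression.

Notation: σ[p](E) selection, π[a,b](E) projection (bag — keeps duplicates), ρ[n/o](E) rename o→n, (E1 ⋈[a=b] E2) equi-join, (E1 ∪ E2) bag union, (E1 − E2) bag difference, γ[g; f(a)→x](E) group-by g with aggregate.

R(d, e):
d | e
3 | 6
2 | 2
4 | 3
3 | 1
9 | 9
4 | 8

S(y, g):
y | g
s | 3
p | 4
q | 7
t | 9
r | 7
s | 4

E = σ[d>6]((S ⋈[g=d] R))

σ filters on d, owned by the right side.
E' = (S ⋈[g=d] σ[d>6](R))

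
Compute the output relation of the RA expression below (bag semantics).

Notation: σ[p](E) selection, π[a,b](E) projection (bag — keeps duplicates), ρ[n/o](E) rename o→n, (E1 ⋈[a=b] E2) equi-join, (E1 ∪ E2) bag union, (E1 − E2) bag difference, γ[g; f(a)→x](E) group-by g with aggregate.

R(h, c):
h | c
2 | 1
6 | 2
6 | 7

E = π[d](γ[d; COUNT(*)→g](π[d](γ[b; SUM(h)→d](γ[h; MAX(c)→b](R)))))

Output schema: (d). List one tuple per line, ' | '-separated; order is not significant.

Row counts bottom-up:
  R → 3
  γ[h; MAX(c)→b](R) → 2
  γ[b; SUM(h)→d](γ[h; MAX(c)→b](R)) → 2
  π[d](γ[b; SUM(h)→d](γ[h; MAX(c)→b](R))) → 2
  γ[d; COUNT(*)→g](π[d](γ[b; SUM(h)→d](γ[h; MAX(c)→b](R)))) → 2
  π[d](γ[d; COUNT(*)→g](π[d](γ[b; SUM(h)→d](γ[h; MAX(c)→b](R))))) → 2

== RESULT ==
d
2
6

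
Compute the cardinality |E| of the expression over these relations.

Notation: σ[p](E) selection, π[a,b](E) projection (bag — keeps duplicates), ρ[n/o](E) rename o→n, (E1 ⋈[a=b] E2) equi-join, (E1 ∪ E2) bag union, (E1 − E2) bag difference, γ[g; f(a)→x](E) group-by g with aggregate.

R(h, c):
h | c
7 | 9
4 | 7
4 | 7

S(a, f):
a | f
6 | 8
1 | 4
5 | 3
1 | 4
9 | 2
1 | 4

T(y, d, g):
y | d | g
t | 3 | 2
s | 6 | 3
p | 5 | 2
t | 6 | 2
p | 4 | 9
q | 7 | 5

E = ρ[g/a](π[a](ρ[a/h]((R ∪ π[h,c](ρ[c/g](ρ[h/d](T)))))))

Per-node cardinality:
  R → 3
  T → 6
  ρ[h/d](T) → 6
  ρ[c/g](ρ[h/d](T)) → 6
  π[h,c](ρ[c/g](ρ[h/d](T))) → 6
  (R ∪ π[h,c](ρ[c/g](ρ[h/d](T)))) → 9
  ρ[a/h]((R ∪ π[h,c](ρ[c/g](ρ[h/d](T))))) → 9
  π[a](ρ[a/h]((R ∪ π[h,c](ρ[c/g](ρ[h/d](T)))))) → 9
  ρ[g/a](π[a](ρ[a/h]((R ∪ π[h,c](ρ[c/g](ρ[h/d](T))))))) → 9

|E| = 9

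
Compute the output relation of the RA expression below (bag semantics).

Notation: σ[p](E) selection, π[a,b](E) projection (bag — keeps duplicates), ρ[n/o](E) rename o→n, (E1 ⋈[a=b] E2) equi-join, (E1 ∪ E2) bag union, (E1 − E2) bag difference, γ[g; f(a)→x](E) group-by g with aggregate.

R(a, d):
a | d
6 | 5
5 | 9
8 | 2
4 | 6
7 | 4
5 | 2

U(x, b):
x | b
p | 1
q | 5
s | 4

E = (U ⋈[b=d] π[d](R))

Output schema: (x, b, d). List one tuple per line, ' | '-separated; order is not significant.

Row counts bottom-up:
  U → 3
  R → 6
  π[d](R) → 6
  (U ⋈[b=d] π[d](R)) → 2

== RESULT ==
x | b | d
q | 5 | 5
s | 4 | 4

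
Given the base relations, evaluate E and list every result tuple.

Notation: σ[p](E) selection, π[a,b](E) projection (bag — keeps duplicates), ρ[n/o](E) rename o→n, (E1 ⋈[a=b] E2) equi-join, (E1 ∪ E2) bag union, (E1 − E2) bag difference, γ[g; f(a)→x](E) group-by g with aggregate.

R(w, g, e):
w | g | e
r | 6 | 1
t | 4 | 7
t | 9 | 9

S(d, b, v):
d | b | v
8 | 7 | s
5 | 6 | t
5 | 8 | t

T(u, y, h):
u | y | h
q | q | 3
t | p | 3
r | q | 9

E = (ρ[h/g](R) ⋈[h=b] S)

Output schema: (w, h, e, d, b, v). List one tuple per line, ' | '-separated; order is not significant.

Subexpression sizes:
  R → 3
  ρ[h/g](R) → 3
  S → 3
  (ρ[h/g](R) ⋈[h=b] S) → 1

== RESULT ==
w | h | e | d | b | v
r | 6 | 1 | 5 | 6 | t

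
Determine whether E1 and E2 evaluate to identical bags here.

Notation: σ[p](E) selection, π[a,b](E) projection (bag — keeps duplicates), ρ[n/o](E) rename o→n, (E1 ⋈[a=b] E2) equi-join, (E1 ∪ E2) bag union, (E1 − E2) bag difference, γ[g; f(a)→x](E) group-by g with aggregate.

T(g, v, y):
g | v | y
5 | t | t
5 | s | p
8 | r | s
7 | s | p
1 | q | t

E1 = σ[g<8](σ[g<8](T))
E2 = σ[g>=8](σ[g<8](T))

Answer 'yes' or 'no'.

E1 stepwise |·|:
  T → 5
  σ[g<8](T) → 4
  σ[g<8](σ[g<8](T)) → 4
E2 stepwise |·|:
  T → 5
  σ[g<8](T) → 4
  σ[g>=8](σ[g<8](T)) → 0

E1 result:
g | v | y
1 | q | t
5 | s | p
5 | t | t
7 | s | p
E2 result:
g | v | y
(0 rows)
Witness: (7, 's', 'p') appears 1× in E1 but 0× in E2.

no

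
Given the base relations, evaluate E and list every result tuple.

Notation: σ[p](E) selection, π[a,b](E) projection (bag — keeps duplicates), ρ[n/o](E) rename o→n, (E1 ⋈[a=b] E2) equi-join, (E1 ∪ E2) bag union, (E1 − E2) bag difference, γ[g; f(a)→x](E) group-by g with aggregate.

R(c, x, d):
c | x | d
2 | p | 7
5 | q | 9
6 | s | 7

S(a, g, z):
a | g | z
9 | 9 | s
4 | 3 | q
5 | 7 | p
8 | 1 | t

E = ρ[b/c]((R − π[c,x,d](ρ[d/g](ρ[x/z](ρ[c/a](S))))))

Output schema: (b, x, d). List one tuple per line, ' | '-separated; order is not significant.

Subexpression sizes:
  R → 3
  S → 4
  ρ[c/a](S) → 4
  ρ[x/z](ρ[c/a](S)) → 4
  ρ[d/g](ρ[x/z](ρ[c/a](S))) → 4
  π[c,x,d](ρ[d/g](ρ[x/z](ρ[c/a](S)))) → 4
  (R − π[c,x,d](ρ[d/g](ρ[x/z](ρ[c/a](S))))) → 3
  ρ[b/c]((R − π[c,x,d](ρ[d/g](ρ[x/z](ρ[c/a](S)))))) → 3

== RESULT ==
b | x | d
2 | p | 7
5 | q | 9
6 | s | 7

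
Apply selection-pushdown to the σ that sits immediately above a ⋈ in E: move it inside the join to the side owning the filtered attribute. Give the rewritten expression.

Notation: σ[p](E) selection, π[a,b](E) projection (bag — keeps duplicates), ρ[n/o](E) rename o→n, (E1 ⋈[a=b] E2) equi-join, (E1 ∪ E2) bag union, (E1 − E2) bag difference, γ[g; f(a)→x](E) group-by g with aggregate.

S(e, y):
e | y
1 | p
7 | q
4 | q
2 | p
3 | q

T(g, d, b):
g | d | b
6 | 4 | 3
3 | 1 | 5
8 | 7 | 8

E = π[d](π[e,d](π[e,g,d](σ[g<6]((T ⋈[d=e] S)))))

σ filters on g, owned by the left side.
E' = π[d](π[e,d](π[e,g,d]((σ[g<6](T) ⋈[d=e] S))))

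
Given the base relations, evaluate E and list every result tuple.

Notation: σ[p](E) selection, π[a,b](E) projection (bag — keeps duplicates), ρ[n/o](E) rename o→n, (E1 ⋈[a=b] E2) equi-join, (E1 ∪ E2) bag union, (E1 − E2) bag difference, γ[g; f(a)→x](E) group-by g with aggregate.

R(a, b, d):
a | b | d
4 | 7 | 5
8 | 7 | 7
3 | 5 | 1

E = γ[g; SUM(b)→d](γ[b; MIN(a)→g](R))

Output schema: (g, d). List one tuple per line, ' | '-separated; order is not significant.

Per-node cardinality:
  R → 3
  γ[b; MIN(a)→g](R) → 2
  γ[g; SUM(b)→d](γ[b; MIN(a)→g](R)) → 2

== RESULT ==
g | d
3 | 5
4 | 7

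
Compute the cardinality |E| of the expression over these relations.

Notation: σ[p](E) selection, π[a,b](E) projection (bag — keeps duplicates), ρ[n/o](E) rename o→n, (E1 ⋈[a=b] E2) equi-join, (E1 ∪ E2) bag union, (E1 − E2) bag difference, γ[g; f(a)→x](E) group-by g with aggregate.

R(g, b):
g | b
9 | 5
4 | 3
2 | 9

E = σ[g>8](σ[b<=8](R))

Row counts bottom-up:
  R → 3
  σ[b<=8](R) → 2
  σ[g>8](σ[b<=8](R)) → 1

|E| = 1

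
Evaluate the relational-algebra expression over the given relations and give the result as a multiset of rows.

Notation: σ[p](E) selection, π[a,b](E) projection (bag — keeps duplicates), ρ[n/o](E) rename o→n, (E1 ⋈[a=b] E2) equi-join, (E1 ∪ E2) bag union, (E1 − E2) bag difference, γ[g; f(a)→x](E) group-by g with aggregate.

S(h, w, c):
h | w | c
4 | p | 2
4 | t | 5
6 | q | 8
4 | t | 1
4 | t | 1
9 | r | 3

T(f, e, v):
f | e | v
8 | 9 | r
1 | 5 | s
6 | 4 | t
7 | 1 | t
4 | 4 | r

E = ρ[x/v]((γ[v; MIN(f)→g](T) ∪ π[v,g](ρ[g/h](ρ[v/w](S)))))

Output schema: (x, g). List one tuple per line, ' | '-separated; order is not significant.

Row counts bottom-up:
  T → 5
  γ[v; MIN(f)→g](T) → 3
  S → 6
  ρ[v/w](S) → 6
  ρ[g/h](ρ[v/w](S)) → 6
  π[v,g](ρ[g/h](ρ[v/w](S))) → 6
  (γ[v; MIN(f)→g](T) ∪ π[v,g](ρ[g/h](ρ[v/w](S)))) → 9
  ρ[x/v]((γ[v; MIN(f)→g](T) ∪ π[v,g](ρ[g/h](ρ[v/w](S))))) → 9

== RESULT ==
x | g
p | 4
q | 6
r | 4
r | 9
s | 1
t | 4
t | 4
t | 4
t | 6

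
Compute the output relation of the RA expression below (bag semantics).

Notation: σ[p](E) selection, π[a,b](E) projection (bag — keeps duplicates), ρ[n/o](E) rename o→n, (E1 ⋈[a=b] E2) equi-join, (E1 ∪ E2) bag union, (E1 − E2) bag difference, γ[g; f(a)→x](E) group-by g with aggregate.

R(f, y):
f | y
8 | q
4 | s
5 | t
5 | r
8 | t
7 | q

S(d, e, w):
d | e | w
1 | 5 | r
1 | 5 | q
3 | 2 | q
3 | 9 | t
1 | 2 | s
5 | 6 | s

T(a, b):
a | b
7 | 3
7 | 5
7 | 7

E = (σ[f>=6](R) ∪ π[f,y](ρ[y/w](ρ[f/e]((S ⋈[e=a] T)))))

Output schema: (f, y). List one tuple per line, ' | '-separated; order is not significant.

Stepwise |·|:
  R → 6
  σ[f>=6](R) → 3
  S → 6
  T → 3
  (S ⋈[e=a] T) → 0
  ρ[f/e]((S ⋈[e=a] T)) → 0
  ρ[y/w](ρ[f/e]((S ⋈[e=a] T))) → 0
  π[f,y](ρ[y/w](ρ[f/e]((S ⋈[e=a] T)))) → 0
  (σ[f>=6](R) ∪ π[f,y](ρ[y/w](ρ[f/e]((S ⋈[e=a] T))))) → 3

== RESULT ==
f | y
7 | q
8 | q
8 | t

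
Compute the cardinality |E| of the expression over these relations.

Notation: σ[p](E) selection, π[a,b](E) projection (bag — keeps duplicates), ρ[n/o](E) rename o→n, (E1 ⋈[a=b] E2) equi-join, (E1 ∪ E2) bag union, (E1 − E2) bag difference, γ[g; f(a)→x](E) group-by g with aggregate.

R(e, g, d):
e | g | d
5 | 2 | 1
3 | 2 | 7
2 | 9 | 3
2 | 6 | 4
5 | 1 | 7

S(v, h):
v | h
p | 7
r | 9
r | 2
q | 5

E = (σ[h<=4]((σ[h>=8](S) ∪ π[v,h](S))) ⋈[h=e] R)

Stepwise |·|:
  S → 4
  σ[h>=8](S) → 1
  S → 4
  π[v,h](S) → 4
  (σ[h>=8](S) ∪ π[v,h](S)) → 5
  σ[h<=4]((σ[h>=8](S) ∪ π[v,h](S))) → 1
  R → 5
  (σ[h<=4]((σ[h>=8](S) ∪ π[v,h](S))) ⋈[h=e] R) → 2

|E| = 2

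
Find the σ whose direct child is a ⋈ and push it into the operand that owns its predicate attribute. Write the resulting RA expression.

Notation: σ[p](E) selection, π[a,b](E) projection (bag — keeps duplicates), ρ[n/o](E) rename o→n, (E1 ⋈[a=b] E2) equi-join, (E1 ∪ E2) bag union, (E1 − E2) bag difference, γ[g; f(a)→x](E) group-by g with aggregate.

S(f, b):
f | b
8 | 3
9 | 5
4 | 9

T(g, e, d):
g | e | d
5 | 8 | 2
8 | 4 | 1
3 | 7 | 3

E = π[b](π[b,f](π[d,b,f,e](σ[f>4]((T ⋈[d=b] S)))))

σ filters on f, owned by the right side.
E' = π[b](π[b,f](π[d,b,f,e]((T ⋈[d=b] σ[f>4](S)))))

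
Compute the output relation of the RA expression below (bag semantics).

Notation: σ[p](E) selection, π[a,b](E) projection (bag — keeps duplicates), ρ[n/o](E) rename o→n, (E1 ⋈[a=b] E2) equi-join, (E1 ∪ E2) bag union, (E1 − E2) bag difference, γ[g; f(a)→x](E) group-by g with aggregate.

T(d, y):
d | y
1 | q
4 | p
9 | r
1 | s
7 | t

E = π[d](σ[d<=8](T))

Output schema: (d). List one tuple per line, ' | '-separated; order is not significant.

Stepwise |·|:
  T → 5
  σ[d<=8](T) → 4
  π[d](σ[d<=8](T)) → 4

== RESULT ==
d
1
1
4
7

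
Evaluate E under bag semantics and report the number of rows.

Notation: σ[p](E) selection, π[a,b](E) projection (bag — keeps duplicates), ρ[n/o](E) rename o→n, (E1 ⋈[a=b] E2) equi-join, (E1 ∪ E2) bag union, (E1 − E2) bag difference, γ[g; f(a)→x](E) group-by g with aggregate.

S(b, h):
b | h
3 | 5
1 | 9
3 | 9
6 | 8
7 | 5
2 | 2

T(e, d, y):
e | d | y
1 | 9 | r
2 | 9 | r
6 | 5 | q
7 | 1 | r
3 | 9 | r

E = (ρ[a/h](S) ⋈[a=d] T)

Row counts bottom-up:
  S → 6
  ρ[a/h](S) → 6
  T → 5
  (ρ[a/h](S) ⋈[a=d] T) → 8

|E| = 8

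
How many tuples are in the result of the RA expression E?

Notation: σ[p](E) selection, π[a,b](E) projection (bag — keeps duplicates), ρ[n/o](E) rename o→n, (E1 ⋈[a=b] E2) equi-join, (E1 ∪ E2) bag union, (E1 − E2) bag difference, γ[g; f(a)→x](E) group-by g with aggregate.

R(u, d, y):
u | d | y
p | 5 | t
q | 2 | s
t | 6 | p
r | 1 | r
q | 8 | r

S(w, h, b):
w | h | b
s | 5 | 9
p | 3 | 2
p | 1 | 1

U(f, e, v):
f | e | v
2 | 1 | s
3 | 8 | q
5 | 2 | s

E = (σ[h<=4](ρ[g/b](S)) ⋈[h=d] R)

Row counts bottom-up:
  S → 3
  ρ[g/b](S) → 3
  σ[h<=4](ρ[g/b](S)) → 2
  R → 5
  (σ[h<=4](ρ[g/b](S)) ⋈[h=d] R) → 1

|E| = 1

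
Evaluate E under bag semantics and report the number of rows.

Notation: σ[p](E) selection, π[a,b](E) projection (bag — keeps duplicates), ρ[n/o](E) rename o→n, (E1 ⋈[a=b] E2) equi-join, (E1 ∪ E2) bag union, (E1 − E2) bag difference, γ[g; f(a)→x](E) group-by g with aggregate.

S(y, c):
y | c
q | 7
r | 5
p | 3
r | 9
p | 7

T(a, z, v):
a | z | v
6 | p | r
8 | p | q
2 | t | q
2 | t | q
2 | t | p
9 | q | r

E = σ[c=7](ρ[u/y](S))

Stepwise |·|:
  S → 5
  ρ[u/y](S) → 5
  σ[c=7](ρ[u/y](S)) → 2

|E| = 2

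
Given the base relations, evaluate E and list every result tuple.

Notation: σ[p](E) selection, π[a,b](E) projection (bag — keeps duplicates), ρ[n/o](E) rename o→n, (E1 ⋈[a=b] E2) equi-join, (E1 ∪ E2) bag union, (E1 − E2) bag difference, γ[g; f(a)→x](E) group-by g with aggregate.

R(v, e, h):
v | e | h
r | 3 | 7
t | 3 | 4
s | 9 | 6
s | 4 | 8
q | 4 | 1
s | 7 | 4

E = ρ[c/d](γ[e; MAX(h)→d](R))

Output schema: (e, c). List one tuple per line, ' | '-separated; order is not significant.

Per-node cardinality:
  R → 6
  γ[e; MAX(h)→d](R) → 4
  ρ[c/d](γ[e; MAX(h)→d](R)) → 4

== RESULT ==
e | c
3 | 7
4 | 8
7 | 4
9 | 6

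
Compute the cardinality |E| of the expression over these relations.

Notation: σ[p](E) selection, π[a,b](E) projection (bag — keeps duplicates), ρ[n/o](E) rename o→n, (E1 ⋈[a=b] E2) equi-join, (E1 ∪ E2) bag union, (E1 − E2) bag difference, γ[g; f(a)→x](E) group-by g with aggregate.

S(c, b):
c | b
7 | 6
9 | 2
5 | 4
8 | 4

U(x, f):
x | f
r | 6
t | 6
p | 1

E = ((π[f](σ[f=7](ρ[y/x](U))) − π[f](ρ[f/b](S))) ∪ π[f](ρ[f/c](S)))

Per-node cardinality:
  U → 3
  ρ[y/x](U) → 3
  σ[f=7](ρ[y/x](U)) → 0
  π[f](σ[f=7](ρ[y/x](U))) → 0
  S → 4
  ρ[f/b](S) → 4
  π[f](ρ[f/b](S)) → 4
  (π[f](σ[f=7](ρ[y/x](U))) − π[f](ρ[f/b](S))) → 0
  S → 4
  ρ[f/c](S) → 4
  π[f](ρ[f/c](S)) → 4
  ((π[f](σ[f=7](ρ[y/x](U))) − π[f](ρ[f/b](S))) ∪ π[f](ρ[f/c](S))) → 4

|E| = 4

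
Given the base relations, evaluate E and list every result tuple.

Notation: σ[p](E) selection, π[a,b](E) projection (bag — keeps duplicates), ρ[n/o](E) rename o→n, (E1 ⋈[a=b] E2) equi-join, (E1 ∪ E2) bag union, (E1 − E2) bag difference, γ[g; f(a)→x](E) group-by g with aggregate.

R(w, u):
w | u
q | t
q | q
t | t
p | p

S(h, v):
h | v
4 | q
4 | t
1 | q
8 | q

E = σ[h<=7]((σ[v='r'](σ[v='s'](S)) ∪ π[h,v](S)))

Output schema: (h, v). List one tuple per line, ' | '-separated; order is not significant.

Row counts bottom-up:
  S → 4
  σ[v='s'](S) → 0
  σ[v='r'](σ[v='s'](S)) → 0
  S → 4
  π[h,v](S) → 4
  (σ[v='r'](σ[v='s'](S)) ∪ π[h,v](S)) → 4
  σ[h<=7]((σ[v='r'](σ[v='s'](S)) ∪ π[h,v](S))) → 3

== RESULT ==
h | v
1 | q
4 | q
4 | t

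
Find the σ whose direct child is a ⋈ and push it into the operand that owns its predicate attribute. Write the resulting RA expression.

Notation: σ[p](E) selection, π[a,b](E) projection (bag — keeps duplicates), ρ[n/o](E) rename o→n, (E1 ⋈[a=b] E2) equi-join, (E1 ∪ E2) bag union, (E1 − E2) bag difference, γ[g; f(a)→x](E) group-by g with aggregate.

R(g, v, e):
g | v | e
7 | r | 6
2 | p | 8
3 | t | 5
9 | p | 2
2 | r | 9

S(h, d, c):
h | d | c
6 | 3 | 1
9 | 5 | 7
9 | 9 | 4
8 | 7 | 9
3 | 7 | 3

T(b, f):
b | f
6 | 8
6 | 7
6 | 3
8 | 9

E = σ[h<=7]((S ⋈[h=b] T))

σ filters on h, owned by the left side.
E' = (σ[h<=7](S) ⋈[h=b] T)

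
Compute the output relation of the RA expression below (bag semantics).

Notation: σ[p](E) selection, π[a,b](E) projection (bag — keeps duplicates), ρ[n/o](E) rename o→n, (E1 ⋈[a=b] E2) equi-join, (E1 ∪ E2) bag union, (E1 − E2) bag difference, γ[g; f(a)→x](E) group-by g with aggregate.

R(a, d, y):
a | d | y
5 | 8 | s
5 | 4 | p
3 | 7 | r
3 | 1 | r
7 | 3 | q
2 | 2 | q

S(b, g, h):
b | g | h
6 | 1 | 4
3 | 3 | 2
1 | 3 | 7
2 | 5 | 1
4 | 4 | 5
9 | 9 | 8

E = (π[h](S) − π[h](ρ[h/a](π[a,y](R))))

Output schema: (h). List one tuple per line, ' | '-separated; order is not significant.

Stepwise |·|:
  S → 6
  π[h](S) → 6
  R → 6
  π[a,y](R) → 6
  ρ[h/a](π[a,y](R)) → 6
  π[h](ρ[h/a](π[a,y](R))) → 6
  (π[h](S) − π[h](ρ[h/a](π[a,y](R)))) → 3

== RESULT ==
h
1
4
8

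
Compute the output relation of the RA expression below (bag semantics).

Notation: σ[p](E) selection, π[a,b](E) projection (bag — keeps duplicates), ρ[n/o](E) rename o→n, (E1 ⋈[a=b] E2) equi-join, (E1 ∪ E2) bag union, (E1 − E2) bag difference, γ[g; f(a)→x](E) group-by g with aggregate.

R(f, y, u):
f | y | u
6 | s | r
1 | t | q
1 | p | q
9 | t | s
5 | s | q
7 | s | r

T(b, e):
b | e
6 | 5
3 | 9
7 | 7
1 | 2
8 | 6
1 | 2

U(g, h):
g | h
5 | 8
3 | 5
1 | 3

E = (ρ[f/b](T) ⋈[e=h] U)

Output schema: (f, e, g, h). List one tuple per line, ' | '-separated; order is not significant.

Per-node cardinality:
  T → 6
  ρ[f/b](T) → 6
  U → 3
  (ρ[f/b](T) ⋈[e=h] U) → 1

== RESULT ==
f | e | g | h
6 | 5 | 3 | 5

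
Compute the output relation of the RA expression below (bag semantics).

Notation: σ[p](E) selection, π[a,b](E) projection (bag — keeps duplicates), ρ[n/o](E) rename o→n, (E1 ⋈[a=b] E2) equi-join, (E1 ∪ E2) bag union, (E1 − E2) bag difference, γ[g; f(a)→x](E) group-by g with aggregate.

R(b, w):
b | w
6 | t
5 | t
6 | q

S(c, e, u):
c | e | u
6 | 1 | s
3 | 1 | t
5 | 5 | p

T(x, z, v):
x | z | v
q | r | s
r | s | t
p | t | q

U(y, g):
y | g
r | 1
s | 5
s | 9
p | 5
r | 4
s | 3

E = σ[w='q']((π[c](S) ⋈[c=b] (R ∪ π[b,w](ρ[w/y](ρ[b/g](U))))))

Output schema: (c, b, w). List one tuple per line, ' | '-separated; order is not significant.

Stepwise |·|:
  S → 3
  π[c](S) → 3
  R → 3
  U → 6
  ρ[b/g](U) → 6
  ρ[w/y](ρ[b/g](U)) → 6
  π[b,w](ρ[w/y](ρ[b/g](U))) → 6
  (R ∪ π[b,w](ρ[w/y](ρ[b/g](U)))) → 9
  (π[c](S) ⋈[c=b] (R ∪ π[b,w](ρ[w/y](ρ[b/g](U))))) → 6
  σ[w='q']((π[c](S) ⋈[c=b] (R ∪ π[b,w](ρ[w/y](ρ[b/g](U)))))) → 1

== RESULT ==
c | b | w
6 | 6 | q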